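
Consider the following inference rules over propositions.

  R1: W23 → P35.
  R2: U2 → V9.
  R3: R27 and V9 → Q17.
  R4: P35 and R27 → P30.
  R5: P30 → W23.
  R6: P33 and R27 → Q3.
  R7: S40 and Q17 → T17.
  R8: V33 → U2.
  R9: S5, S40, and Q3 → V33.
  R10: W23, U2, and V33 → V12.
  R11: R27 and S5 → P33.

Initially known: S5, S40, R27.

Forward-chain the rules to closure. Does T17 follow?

Yes

From R27 and S5, R11 gives P33.
From P33 and R27, R6 gives Q3.
S5, S40, and Q3 hold, so V33 follows (R9).
From V33, R8 gives U2.
U2 holds, so V9 follows (R2).
From R27 and V9, R3 gives Q17.
S40 and Q17 hold, so T17 follows (R7).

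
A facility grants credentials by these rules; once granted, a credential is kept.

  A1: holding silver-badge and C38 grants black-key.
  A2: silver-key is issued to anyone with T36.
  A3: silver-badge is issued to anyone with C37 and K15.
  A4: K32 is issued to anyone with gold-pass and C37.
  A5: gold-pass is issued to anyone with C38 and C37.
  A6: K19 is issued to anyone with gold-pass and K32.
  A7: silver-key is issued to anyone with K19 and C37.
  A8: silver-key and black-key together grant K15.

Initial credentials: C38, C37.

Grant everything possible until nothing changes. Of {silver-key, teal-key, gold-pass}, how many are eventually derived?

2

Holding C38 and C37 grants gold-pass (A5).
Holding gold-pass and C37 grants K32 (A4).
Holding gold-pass and K32 grants K19 (A6).
Holding K19 and C37 grants silver-key (A7).
silver-key: reached.
No rule produces teal-key, and it is not given.
gold-pass: reached.
Reached: silver-key and gold-pass — 2 of the 3.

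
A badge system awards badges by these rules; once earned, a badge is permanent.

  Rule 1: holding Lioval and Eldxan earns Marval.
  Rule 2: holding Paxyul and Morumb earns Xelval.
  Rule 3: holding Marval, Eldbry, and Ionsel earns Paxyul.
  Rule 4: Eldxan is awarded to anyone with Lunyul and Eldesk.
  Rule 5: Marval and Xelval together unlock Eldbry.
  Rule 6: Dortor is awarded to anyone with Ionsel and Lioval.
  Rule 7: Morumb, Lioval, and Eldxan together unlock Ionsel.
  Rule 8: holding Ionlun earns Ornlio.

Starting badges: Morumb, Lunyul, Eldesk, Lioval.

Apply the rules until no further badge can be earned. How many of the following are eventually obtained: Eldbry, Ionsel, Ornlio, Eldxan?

2

With Lunyul and Eldesk, Eldxan is earned (Rule 4).
With Morumb, Lioval, and Eldxan, Ionsel is earned (Rule 7).
Eldbry would need Marval and Xelval (Rule 5), but Xelval is never earned.
Ionsel: reached.
Ornlio would need Ionlun (Rule 8), but Ionlun is never earned.
Eldxan: reached.
Reached: Ionsel and Eldxan — 2 of the 4.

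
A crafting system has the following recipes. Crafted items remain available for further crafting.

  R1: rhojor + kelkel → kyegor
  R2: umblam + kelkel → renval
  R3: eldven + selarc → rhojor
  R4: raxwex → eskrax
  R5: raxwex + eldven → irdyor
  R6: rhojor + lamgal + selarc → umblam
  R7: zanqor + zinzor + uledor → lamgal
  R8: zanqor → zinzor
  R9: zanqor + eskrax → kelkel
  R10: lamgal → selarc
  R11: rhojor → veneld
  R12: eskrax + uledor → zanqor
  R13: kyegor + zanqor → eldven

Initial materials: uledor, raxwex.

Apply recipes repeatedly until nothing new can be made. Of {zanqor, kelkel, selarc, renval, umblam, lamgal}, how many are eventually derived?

Using R4, raxwex makes eskrax.
Using R12, eskrax and uledor make zanqor.
Using R9, zanqor and eskrax make kelkel.
zanqor → zinzor (R8).
Using R7, zanqor, zinzor, and uledor make lamgal.
lamgal → selarc (R10).
zanqor: reached.
kelkel: reached.
selarc: reached.
renval would need umblam and kelkel (R2), but umblam is never obtained.
umblam would need rhojor, lamgal, and selarc (R6), but rhojor is never obtained.
lamgal: reached.
Reached: zanqor, kelkel, selarc, and lamgal — 4 of the 6.

4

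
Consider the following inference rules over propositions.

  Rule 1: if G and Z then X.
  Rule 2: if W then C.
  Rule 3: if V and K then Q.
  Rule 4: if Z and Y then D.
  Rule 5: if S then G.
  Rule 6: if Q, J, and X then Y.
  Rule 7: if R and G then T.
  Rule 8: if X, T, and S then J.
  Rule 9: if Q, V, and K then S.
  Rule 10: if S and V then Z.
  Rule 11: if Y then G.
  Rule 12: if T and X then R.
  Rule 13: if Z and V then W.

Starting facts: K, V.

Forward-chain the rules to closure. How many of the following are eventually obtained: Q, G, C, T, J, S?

4

From V and K, Rule 3 gives Q.
Q, V, and K hold, so S follows (Rule 9).
S and V hold, so Z follows (Rule 10).
From S, Rule 5 gives G.
From Z and V, Rule 13 gives W.
W holds, so C follows (Rule 2).
Q: reached.
G: reached.
C: reached.
T would need R and G (Rule 7), but R is never established.
J would need X, T, and S (Rule 8), but T is never established.
S: reached.
Reached: Q, G, C, and S — 4 of the 6.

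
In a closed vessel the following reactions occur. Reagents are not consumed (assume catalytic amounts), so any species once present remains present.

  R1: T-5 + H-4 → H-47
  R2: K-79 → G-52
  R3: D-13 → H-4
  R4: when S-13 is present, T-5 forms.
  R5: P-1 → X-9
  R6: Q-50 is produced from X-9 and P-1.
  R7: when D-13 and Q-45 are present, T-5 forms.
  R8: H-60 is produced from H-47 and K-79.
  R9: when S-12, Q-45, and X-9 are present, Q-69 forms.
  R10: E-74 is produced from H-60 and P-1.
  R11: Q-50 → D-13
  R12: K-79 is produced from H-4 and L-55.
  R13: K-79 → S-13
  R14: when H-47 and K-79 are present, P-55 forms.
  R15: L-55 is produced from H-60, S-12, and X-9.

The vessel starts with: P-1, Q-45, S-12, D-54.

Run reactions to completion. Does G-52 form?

G-52 would need K-79 (R2), but K-79 never forms.

No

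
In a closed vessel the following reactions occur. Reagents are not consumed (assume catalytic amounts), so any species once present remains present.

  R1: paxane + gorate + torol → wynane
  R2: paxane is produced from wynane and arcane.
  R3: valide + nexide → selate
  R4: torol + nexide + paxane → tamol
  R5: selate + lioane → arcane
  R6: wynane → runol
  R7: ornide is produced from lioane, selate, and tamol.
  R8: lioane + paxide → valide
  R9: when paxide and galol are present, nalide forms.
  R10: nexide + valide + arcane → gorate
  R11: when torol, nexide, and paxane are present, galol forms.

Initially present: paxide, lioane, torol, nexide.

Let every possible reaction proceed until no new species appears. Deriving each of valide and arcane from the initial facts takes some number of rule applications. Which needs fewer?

valide: lioane and paxide present → valide forms (R8). [1 rule application]
arcane: lioane and paxide present → valide forms (R8). valide and nexide present → selate forms (R3). selate and lioane present → arcane forms (R5). [3 rule applications]
valide needs fewer.

valide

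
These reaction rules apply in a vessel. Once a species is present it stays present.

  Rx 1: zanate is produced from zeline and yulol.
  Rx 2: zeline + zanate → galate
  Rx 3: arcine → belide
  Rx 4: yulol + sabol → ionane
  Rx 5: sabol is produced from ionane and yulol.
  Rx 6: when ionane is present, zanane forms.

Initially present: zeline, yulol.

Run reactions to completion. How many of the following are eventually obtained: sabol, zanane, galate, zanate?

2

zeline and yulol present → zanate forms (Rx 1).
zeline and zanate present → galate forms (Rx 2).
sabol would need ionane and yulol (Rx 5), but ionane never forms.
zanane would need ionane (Rx 6), but ionane never forms.
galate: reached.
zanate: reached.
Reached: galate and zanate — 2 of the 4.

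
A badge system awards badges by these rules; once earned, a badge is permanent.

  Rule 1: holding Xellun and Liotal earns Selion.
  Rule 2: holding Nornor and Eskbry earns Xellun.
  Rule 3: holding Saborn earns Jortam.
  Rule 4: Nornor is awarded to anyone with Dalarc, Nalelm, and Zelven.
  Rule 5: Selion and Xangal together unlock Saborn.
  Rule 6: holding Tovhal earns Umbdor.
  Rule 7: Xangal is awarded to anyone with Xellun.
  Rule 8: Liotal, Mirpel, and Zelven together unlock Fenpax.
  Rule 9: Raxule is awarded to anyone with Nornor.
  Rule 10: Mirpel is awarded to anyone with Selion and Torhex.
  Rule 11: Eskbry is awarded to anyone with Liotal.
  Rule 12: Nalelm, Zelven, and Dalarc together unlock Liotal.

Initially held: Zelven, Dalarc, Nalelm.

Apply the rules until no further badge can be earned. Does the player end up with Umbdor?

Umbdor would need Tovhal (Rule 6), but Tovhal is never earned.

No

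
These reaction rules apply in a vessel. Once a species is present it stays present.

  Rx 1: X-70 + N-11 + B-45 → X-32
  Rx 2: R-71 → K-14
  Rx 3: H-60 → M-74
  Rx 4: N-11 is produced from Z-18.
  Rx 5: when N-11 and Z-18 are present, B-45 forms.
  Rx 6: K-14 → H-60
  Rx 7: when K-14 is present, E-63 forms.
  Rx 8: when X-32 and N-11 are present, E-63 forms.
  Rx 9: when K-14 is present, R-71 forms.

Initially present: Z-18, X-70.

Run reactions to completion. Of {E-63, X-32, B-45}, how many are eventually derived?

3

Z-18 present → N-11 forms (Rx 4).
N-11 and Z-18 present → B-45 forms (Rx 5).
X-70, N-11, and B-45 present → X-32 forms (Rx 1).
X-32 and N-11 present → E-63 forms (Rx 8).
E-63: reached.
X-32: reached.
B-45: reached.
All 3 are reached.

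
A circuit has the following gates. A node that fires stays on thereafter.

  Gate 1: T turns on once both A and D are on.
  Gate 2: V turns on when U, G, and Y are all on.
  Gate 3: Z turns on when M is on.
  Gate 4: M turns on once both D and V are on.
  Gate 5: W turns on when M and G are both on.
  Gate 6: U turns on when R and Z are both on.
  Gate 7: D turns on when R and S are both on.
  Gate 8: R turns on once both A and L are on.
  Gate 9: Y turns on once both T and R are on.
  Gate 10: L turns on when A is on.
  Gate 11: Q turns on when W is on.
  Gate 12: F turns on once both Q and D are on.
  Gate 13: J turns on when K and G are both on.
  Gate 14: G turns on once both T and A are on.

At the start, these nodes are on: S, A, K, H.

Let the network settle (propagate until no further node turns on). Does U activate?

No

U would need R and Z (Gate 6), but Z never turns on.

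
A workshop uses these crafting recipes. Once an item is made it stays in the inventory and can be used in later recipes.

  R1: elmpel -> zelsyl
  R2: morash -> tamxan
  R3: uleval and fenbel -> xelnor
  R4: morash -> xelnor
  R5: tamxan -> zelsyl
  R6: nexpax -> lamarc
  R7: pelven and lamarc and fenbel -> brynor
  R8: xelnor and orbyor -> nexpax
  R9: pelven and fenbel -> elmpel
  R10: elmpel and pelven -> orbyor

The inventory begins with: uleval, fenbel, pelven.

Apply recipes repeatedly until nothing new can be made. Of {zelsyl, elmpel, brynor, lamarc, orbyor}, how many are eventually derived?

5

Using R9, pelven and fenbel make elmpel.
uleval and fenbel -> xelnor (R3).
Using R1, elmpel makes zelsyl.
Using R10, elmpel and pelven make orbyor.
Using R8, xelnor and orbyor make nexpax.
nexpax -> lamarc (R6).
Using R7, pelven, lamarc, and fenbel make brynor.
zelsyl: reached.
elmpel: reached.
brynor: reached.
lamarc: reached.
orbyor: reached.
All 5 are reached.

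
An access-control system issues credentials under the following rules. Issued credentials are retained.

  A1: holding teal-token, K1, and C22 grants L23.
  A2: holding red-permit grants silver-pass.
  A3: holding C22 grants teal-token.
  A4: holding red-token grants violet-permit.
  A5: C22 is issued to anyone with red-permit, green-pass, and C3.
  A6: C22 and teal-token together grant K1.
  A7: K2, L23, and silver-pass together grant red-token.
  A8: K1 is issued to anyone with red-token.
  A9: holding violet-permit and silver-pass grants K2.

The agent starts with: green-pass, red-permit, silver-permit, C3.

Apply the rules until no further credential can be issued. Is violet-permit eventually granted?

No

violet-permit would need red-token (A4), but red-token is never granted.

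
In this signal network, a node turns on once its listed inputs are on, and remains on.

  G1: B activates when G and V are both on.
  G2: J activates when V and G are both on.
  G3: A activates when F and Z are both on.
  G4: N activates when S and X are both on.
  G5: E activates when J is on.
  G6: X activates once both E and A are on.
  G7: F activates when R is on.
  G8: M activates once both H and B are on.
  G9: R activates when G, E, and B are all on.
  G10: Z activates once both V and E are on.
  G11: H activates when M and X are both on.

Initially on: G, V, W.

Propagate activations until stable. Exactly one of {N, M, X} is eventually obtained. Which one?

X

G2: V and G on → J on.
G1: G and V on → B on.
G5: J on → E on.
G, E, and B are on, so R activates (G9).
G10: V and E on → Z on.
G7: R on → F on.
G3: F and Z on → A on.
E and A are on, so X activates (G6).
M would need H and B (G8), but H never turns on. N would need S and X (G4), but S never turns on.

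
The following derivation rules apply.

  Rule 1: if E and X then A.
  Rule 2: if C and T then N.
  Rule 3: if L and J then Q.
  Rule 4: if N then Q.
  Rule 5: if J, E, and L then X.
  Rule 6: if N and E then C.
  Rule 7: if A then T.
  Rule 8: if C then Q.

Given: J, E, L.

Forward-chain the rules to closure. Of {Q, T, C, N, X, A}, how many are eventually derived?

4

L and J hold, so Q follows (Rule 3).
J, E, and L hold, so X follows (Rule 5).
From E and X, Rule 1 gives A.
From A, Rule 7 gives T.
Q: reached.
T: reached.
C would need N and E (Rule 6), but N is never established.
N would need C and T (Rule 2), but C is never established.
X: reached.
A: reached.
Reached: Q, T, X, and A — 4 of the 6.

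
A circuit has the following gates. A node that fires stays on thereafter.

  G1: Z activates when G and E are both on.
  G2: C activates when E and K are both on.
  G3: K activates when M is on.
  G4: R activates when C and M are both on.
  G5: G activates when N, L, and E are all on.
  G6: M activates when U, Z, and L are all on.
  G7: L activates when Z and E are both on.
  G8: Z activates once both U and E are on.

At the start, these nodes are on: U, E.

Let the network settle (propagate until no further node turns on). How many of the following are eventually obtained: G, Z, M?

2

G8: U and E on → Z on.
G7: Z and E on → L on.
G6: U, Z, and L on → M on.
G would need N, L, and E (G5), but N never turns on.
Z: reached.
M: reached.
Reached: Z and M — 2 of the 3.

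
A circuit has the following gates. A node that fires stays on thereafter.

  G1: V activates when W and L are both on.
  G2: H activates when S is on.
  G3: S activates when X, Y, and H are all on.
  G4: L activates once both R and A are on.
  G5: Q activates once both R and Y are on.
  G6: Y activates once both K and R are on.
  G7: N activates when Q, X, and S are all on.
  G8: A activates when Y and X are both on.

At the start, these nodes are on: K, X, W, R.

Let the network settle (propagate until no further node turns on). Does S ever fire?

S would need X, Y, and H (G3), but H never turns on.

No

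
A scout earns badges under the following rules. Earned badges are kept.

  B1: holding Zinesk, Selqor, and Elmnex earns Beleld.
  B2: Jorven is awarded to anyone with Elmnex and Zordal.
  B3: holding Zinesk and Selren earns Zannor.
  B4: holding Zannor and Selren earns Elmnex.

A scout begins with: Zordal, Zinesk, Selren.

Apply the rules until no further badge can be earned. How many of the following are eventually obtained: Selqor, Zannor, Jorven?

2

With Zinesk and Selren, Zannor is earned (B3).
With Zannor and Selren, Elmnex is earned (B4).
With Elmnex and Zordal, Jorven is earned (B2).
No rule produces Selqor, and it is not given.
Zannor: reached.
Jorven: reached.
Reached: Zannor and Jorven — 2 of the 3.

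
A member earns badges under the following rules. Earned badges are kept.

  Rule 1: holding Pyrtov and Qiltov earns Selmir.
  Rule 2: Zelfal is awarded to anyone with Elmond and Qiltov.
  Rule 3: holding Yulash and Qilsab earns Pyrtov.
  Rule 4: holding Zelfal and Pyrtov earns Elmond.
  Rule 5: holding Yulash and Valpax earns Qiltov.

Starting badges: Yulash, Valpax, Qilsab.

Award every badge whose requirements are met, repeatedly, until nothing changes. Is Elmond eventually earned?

No

Elmond would need Zelfal and Pyrtov (Rule 4), but Zelfal is never earned.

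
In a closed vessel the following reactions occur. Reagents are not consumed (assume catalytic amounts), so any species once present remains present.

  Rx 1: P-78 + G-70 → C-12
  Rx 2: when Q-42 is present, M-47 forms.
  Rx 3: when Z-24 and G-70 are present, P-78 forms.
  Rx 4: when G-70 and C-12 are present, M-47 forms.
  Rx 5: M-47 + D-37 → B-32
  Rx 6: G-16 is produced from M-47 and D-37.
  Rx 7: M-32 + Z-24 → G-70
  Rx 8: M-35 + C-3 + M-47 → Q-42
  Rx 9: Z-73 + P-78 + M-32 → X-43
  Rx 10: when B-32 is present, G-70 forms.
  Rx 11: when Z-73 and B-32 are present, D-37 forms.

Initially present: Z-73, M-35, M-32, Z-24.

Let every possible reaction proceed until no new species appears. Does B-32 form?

No

B-32 would need M-47 and D-37 (Rx 5), but D-37 never forms.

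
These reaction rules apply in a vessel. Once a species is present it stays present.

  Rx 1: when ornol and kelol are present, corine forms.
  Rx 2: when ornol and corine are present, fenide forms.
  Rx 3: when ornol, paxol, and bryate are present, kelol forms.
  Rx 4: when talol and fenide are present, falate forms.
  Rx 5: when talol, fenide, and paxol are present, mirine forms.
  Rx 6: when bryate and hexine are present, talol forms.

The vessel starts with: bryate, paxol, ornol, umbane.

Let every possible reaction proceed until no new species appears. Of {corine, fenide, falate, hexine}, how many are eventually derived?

ornol, paxol, and bryate present → kelol forms (Rx 3).
ornol and kelol present → corine forms (Rx 1).
ornol and corine present → fenide forms (Rx 2).
corine: reached.
fenide: reached.
falate would need talol and fenide (Rx 4), but talol never forms.
No rule produces hexine, and it is not given.
Reached: corine and fenide — 2 of the 4.

2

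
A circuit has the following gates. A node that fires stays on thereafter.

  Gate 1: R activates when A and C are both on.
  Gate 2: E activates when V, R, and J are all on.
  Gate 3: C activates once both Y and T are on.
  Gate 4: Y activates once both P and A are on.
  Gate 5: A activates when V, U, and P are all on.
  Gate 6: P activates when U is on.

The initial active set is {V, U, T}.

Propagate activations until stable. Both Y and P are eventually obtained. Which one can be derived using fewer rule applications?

P

P: Gate 6: U on → P on. [1 rule application]
Y: U is on, so P activates (Gate 6). Gate 5: V, U, and P on → A on. P and A are on, so Y activates (Gate 4). [3 rule applications]
P needs fewer.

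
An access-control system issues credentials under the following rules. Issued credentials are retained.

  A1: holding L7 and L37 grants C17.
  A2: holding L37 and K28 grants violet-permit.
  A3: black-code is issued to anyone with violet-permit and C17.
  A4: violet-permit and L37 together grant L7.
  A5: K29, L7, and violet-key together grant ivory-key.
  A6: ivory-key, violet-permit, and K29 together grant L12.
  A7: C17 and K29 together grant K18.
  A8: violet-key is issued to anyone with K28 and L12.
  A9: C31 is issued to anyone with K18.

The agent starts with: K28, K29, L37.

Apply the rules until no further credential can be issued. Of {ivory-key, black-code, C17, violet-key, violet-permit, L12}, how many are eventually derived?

3

Holding L37 and K28 grants violet-permit (A2).
Holding violet-permit and L37 grants L7 (A4).
Holding L7 and L37 grants C17 (A1).
Holding violet-permit and C17 grants black-code (A3).
ivory-key would need K29, L7, and violet-key (A5), but violet-key is never granted.
black-code: reached.
C17: reached.
violet-key would need K28 and L12 (A8), but L12 is never granted.
violet-permit: reached.
L12 would need ivory-key, violet-permit, and K29 (A6), but ivory-key is never granted.
Reached: black-code, C17, and violet-permit — 3 of the 6.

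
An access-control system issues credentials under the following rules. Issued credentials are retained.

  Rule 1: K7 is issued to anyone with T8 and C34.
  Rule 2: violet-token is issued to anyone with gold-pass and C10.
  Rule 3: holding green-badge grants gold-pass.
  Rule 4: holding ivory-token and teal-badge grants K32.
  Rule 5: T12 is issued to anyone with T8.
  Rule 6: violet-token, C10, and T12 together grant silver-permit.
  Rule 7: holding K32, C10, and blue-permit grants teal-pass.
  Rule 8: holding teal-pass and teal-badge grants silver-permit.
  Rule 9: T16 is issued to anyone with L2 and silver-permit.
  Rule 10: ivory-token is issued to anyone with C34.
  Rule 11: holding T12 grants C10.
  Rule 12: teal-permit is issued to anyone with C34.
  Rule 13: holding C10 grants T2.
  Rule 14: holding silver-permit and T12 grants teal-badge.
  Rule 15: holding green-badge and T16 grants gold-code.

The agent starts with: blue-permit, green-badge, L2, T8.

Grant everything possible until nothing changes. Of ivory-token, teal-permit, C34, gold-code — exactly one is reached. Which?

gold-code

Holding green-badge grants gold-pass (Rule 3).
Holding T8 grants T12 (Rule 5).
Holding T12 grants C10 (Rule 11).
Holding gold-pass and C10 grants violet-token (Rule 2).
Holding violet-token, C10, and T12 grants silver-permit (Rule 6).
Holding L2 and silver-permit grants T16 (Rule 9).
Holding green-badge and T16 grants gold-code (Rule 15).
No rule produces C34, and it is not given. ivory-token would need C34 (Rule 10), but C34 is never granted. teal-permit would need C34 (Rule 12), but C34 is never granted.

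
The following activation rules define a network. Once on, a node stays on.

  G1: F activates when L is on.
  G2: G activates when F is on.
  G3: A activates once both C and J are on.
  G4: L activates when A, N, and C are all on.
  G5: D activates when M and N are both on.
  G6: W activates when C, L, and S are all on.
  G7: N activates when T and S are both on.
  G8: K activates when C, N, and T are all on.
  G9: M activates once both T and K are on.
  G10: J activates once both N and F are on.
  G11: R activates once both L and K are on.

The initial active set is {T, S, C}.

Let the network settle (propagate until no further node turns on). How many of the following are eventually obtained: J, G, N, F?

1

G7: T and S on → N on.
J would need N and F (G10), but F never turns on.
G would need F (G2), but F never turns on.
N: reached.
F would need L (G1), but L never turns on.
Reached: N — 1 of the 4.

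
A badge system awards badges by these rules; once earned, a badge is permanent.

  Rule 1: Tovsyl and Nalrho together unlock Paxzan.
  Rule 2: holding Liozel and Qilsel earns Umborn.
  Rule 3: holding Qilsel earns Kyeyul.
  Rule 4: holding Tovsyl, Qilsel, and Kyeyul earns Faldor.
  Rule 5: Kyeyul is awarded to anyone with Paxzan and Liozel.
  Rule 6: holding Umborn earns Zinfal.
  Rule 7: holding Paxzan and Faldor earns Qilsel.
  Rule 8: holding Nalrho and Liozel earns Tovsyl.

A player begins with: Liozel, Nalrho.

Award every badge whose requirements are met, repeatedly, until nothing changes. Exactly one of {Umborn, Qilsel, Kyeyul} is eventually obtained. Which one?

Kyeyul

With Nalrho and Liozel, Tovsyl is earned (Rule 8).
With Tovsyl and Nalrho, Paxzan is earned (Rule 1).
With Paxzan and Liozel, Kyeyul is earned (Rule 5).
Umborn would need Liozel and Qilsel (Rule 2), but Qilsel is never earned. Qilsel would need Paxzan and Faldor (Rule 7), but Faldor is never earned.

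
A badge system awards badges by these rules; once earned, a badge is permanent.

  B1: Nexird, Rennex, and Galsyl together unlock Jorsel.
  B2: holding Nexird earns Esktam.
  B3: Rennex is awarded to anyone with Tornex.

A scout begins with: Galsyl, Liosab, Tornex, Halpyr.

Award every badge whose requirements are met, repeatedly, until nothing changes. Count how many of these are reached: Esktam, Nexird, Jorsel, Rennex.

With Tornex, Rennex is earned (B3).
Esktam would need Nexird (B2), but Nexird is never earned.
No rule produces Nexird, and it is not given.
Jorsel would need Nexird, Rennex, and Galsyl (B1), but Nexird is never earned.
Rennex: reached.
Reached: Rennex — 1 of the 4.

1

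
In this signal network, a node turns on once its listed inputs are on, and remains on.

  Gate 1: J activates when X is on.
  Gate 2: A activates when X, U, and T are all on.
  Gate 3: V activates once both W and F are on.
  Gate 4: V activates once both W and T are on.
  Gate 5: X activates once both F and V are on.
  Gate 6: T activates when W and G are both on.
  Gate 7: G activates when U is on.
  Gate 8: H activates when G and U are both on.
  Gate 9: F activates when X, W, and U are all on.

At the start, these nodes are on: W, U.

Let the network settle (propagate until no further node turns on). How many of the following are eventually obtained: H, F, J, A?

1

Gate 7: U on → G on.
G and U are on, so H activates (Gate 8).
H: reached.
F would need X, W, and U (Gate 9), but X never turns on.
J would need X (Gate 1), but X never turns on.
A would need X, U, and T (Gate 2), but X never turns on.
Reached: H — 1 of the 4.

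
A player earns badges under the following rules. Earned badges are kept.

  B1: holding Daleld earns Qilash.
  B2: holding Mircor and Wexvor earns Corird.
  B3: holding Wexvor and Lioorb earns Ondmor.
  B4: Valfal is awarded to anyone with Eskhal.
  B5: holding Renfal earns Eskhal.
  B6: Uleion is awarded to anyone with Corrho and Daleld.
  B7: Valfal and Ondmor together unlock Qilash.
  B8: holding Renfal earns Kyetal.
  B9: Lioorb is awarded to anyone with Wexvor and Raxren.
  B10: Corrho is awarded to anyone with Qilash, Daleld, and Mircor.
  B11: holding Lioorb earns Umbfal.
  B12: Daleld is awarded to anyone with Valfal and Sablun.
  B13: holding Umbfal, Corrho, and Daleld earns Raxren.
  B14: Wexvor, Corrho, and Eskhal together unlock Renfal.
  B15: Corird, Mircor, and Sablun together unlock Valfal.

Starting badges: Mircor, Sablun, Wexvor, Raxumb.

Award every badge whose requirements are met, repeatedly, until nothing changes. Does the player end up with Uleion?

With Mircor and Wexvor, Corird is earned (B2).
With Corird, Mircor, and Sablun, Valfal is earned (B15).
With Valfal and Sablun, Daleld is earned (B12).
With Daleld, Qilash is earned (B1).
With Qilash, Daleld, and Mircor, Corrho is earned (B10).
With Corrho and Daleld, Uleion is earned (B6).

Yes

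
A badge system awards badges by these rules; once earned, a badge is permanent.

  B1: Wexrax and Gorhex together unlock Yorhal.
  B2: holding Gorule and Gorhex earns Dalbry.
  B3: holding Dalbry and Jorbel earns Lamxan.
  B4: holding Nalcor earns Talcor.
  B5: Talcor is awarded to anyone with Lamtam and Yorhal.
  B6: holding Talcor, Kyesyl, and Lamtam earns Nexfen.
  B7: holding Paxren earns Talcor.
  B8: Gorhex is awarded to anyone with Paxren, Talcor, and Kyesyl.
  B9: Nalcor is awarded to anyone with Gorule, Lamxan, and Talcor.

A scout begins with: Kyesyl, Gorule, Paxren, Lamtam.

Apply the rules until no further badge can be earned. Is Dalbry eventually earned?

Yes

With Paxren, Talcor is earned (B7).
With Paxren, Talcor, and Kyesyl, Gorhex is earned (B8).
With Gorule and Gorhex, Dalbry is earned (B2).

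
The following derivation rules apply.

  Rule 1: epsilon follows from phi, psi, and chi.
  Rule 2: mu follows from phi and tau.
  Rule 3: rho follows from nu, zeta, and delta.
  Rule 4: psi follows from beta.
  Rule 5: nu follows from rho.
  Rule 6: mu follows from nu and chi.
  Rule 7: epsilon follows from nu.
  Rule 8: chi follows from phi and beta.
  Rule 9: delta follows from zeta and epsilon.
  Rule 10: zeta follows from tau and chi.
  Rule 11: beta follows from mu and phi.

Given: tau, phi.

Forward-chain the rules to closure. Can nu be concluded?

No

nu would need rho (Rule 5), but rho is never established.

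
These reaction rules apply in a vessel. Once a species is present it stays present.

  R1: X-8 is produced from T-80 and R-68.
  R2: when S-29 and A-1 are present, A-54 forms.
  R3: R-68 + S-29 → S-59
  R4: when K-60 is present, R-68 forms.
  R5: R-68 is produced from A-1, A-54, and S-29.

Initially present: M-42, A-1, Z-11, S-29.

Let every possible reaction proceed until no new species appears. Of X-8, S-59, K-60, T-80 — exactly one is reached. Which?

S-29 and A-1 present → A-54 forms (R2).
A-1, A-54, and S-29 present → R-68 forms (R5).
R-68 and S-29 present → S-59 forms (R3).
X-8 would need T-80 and R-68 (R1), but T-80 never forms. No rule produces K-60, and it is not given. No rule produces T-80, and it is not given.

S-59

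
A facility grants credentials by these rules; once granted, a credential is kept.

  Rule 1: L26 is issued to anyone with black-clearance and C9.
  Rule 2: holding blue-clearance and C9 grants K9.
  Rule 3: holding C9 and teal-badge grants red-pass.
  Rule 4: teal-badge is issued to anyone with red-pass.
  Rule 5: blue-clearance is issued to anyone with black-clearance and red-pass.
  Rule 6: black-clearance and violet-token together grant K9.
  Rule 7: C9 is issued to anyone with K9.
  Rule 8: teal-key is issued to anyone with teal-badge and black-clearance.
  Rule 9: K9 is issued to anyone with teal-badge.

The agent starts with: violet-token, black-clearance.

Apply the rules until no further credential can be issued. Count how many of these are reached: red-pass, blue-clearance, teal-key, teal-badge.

0

red-pass would need C9 and teal-badge (Rule 3), but teal-badge is never granted.
blue-clearance would need black-clearance and red-pass (Rule 5), but red-pass is never granted.
teal-key would need teal-badge and black-clearance (Rule 8), but teal-badge is never granted.
teal-badge would need red-pass (Rule 4), but red-pass is never granted.
None of the 4 are reached.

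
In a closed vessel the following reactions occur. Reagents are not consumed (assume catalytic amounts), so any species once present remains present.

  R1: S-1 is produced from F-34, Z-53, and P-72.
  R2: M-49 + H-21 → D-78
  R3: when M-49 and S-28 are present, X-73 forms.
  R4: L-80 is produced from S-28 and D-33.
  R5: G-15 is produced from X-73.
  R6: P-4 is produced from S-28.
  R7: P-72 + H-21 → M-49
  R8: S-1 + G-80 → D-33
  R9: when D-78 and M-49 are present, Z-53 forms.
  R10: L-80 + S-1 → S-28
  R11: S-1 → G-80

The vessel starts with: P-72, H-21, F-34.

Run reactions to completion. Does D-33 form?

P-72 and H-21 present → M-49 forms (R7).
M-49 and H-21 present → D-78 forms (R2).
D-78 and M-49 present → Z-53 forms (R9).
F-34, Z-53, and P-72 present → S-1 forms (R1).
S-1 present → G-80 forms (R11).
S-1 and G-80 present → D-33 forms (R8).

Yes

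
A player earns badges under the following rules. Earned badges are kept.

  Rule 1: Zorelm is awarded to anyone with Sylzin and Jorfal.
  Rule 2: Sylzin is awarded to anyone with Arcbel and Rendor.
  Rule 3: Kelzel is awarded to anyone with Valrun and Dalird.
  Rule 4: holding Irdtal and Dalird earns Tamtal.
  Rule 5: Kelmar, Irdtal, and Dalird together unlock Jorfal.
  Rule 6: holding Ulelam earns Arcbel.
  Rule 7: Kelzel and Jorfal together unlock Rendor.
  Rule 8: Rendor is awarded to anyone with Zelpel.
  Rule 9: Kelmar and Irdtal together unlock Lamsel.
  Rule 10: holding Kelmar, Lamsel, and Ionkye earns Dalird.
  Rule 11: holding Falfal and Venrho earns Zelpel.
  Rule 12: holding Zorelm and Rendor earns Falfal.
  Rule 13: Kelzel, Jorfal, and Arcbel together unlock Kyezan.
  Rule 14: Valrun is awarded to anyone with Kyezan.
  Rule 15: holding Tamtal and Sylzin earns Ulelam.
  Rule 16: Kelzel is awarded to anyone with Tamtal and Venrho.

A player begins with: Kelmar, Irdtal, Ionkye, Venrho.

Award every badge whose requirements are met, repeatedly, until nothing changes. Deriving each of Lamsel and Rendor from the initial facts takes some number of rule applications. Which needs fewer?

Lamsel

Lamsel: With Kelmar and Irdtal, Lamsel is earned (Rule 9). [1 rule application]
Rendor: With Kelmar and Irdtal, Lamsel is earned (Rule 9). With Kelmar, Lamsel, and Ionkye, Dalird is earned (Rule 10). With Kelmar, Irdtal, and Dalird, Jorfal is earned (Rule 5). With Irdtal and Dalird, Tamtal is earned (Rule 4). With Tamtal and Venrho, Kelzel is earned (Rule 16). With Kelzel and Jorfal, Rendor is earned (Rule 7). [6 rule applications]
Lamsel needs fewer.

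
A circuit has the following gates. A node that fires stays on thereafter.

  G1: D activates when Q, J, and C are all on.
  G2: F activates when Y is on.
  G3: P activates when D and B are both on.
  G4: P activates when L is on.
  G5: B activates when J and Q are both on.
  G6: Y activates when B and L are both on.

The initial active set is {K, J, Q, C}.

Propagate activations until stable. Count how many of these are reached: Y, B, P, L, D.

G5: J and Q on → B on.
Q, J, and C are on, so D activates (G1).
G3: D and B on → P on.
Y would need B and L (G6), but L never turns on.
B: reached.
P: reached.
No rule produces L, and it is not given.
D: reached.
Reached: B, P, and D — 3 of the 5.

3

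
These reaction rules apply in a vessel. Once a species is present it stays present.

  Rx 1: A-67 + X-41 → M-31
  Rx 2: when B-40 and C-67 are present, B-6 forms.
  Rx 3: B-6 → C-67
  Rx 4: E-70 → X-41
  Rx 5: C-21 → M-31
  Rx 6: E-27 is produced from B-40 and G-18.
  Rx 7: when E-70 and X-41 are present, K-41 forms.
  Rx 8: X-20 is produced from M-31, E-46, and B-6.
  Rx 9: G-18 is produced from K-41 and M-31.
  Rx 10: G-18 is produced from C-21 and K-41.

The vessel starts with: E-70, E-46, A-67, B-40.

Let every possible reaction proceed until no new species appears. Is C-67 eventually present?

No

C-67 would need B-6 (Rx 3), but B-6 never forms.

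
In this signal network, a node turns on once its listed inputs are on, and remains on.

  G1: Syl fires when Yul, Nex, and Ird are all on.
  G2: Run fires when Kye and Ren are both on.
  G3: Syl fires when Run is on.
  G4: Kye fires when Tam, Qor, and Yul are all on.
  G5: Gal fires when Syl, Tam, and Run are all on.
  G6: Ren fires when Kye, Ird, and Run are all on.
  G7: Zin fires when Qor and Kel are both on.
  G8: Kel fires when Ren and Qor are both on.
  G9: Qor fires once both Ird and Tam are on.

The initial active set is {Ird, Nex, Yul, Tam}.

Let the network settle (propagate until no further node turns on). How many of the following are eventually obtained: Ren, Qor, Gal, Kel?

G9: Ird and Tam on → Qor on.
Ren would need Kye, Ird, and Run (G6), but Run never turns on.
Qor: reached.
Gal would need Syl, Tam, and Run (G5), but Run never turns on.
Kel would need Ren and Qor (G8), but Ren never turns on.
Reached: Qor — 1 of the 4.

1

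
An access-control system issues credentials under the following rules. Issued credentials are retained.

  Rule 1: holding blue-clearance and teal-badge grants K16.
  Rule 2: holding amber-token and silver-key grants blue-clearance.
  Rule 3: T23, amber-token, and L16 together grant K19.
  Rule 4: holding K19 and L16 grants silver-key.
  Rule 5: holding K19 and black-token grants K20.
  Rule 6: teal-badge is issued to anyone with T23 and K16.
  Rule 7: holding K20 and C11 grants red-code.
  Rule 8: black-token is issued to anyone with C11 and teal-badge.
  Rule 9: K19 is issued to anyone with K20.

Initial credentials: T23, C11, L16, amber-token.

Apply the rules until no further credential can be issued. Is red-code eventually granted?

red-code would need K20 and C11 (Rule 7), but K20 is never granted.

No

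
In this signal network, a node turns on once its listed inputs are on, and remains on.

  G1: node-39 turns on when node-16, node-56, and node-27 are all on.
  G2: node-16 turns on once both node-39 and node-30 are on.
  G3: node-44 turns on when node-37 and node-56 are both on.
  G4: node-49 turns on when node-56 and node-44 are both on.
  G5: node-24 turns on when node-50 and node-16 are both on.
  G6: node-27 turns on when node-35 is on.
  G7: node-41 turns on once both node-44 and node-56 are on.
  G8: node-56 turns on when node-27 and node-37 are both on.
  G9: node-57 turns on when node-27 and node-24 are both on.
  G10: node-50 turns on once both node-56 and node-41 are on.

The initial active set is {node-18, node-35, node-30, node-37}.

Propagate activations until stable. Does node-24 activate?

node-24 would need node-50 and node-16 (G5), but node-16 never turns on.

No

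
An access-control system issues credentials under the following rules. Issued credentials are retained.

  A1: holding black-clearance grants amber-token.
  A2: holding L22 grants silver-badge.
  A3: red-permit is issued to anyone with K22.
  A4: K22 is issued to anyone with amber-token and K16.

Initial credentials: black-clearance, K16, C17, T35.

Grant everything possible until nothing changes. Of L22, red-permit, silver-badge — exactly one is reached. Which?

red-permit

Holding black-clearance grants amber-token (A1).
Holding amber-token and K16 grants K22 (A4).
Holding K22 grants red-permit (A3).
silver-badge would need L22 (A2), but L22 is never granted. No rule produces L22, and it is not given.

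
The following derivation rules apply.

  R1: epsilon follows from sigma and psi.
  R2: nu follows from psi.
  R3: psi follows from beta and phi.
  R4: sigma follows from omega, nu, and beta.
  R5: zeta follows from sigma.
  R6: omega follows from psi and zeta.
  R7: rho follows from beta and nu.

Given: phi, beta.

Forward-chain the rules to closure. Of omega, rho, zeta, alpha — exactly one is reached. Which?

beta and phi hold, so psi follows (R3).
From psi, R2 gives nu.
beta and nu hold, so rho follows (R7).
No rule produces alpha, and it is not given. zeta would need sigma (R5), but sigma is never established. omega would need psi and zeta (R6), but zeta is never established.

rho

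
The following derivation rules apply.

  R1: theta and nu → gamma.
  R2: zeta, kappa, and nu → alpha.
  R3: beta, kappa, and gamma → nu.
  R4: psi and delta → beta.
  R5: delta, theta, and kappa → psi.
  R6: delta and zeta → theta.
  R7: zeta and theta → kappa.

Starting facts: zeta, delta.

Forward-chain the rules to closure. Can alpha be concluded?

No

alpha would need zeta, kappa, and nu (R2), but nu is never established.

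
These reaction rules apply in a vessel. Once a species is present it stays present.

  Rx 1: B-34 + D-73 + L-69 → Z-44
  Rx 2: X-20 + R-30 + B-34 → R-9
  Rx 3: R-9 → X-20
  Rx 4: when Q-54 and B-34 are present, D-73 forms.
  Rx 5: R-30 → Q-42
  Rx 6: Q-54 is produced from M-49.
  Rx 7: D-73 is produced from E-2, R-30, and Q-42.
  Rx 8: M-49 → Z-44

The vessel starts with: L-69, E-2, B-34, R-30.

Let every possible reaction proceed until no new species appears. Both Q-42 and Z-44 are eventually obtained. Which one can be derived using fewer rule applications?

Q-42

Q-42: R-30 present → Q-42 forms (Rx 5). [1 rule application]
Z-44: R-30 present → Q-42 forms (Rx 5). E-2, R-30, and Q-42 present → D-73 forms (Rx 7). B-34, D-73, and L-69 present → Z-44 forms (Rx 1). [3 rule applications]
Q-42 needs fewer.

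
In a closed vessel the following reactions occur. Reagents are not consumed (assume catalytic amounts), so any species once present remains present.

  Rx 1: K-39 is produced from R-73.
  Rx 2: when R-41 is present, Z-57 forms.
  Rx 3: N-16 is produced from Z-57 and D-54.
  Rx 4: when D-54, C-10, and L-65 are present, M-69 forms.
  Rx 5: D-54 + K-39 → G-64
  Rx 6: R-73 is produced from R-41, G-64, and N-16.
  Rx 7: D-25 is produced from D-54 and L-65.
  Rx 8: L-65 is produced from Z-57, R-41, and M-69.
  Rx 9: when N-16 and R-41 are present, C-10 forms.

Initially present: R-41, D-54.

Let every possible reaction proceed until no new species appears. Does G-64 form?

No

G-64 would need D-54 and K-39 (Rx 5), but K-39 never forms.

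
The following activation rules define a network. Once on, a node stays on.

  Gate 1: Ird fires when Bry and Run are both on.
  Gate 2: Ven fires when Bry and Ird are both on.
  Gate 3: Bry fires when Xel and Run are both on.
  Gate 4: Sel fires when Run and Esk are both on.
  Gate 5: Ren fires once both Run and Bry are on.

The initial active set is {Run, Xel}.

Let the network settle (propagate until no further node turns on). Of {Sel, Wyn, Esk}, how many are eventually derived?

Sel would need Run and Esk (Gate 4), but Esk never turns on.
No rule produces Wyn, and it is not given.
No rule produces Esk, and it is not given.
None of the 3 are reached.

0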